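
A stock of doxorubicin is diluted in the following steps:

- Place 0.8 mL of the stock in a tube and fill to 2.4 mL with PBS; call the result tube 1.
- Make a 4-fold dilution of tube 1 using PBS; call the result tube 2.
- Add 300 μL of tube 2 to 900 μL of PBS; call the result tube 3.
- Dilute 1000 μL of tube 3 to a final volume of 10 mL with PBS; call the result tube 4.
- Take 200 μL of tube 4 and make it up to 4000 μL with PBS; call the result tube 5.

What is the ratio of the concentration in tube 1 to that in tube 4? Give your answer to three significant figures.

Step 1: 0.8 mL brought to 2.4 mL → factor 2.4/0.8 = 3
Step 2: 4-fold → factor 4
Step 3: 300 μL + 900 μL = 1200 μL total → factor 1200/300 = 4
Step 4: 1000 μL brought to 10 mL → factor 10000/1000 = 10
Dilution factor to tube 1 = 3; to tube 4 = 480
[tube 1]/[tube 4] = (factor to tube 4)/(factor to tube 1) = 480/3 = 160

160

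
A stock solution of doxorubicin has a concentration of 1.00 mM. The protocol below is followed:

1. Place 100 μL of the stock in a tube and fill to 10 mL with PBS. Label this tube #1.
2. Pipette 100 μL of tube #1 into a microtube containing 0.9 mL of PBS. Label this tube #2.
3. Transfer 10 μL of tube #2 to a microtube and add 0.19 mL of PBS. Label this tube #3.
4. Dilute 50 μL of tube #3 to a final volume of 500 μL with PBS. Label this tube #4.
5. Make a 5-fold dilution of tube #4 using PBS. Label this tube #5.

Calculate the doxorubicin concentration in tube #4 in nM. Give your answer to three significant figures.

5.00 nM

Step 1: 100 μL brought to 10 mL → factor 10000/100 = 100
Step 2: 100 μL + 0.9 mL = 1000 μL total → factor 1000/100 = 10
Step 3: 10 μL + 0.19 mL = 200 μL total → factor 200/10 = 20
Step 4: 50 μL brought to 500 μL → factor 500/50 = 10
Dilution factor through tube #4 = 100 × 10 × 20 × 10 = 2 × 10^5
[tube #4] = 1.00 mM / 2 × 10^5 = 5.000 × 10^-6 mM = 5.00 nM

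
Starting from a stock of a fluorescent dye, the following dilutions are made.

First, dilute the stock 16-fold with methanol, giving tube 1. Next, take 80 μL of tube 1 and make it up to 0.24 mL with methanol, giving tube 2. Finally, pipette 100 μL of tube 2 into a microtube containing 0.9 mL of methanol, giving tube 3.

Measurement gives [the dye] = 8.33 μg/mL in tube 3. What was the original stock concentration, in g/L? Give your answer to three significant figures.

Step 1: 16-fold → factor 16
Step 2: 80 μL brought to 0.24 mL → factor 240/80 = 3
Step 3: 100 μL + 0.9 mL = 1000 μL total → factor 1000/100 = 10
Overall dilution factor = 16 × 3 × 10 = 480
Stock = 8.33 μg/mL × 480 = 3998 μg/mL = 4.00 g/L

4.00 g/L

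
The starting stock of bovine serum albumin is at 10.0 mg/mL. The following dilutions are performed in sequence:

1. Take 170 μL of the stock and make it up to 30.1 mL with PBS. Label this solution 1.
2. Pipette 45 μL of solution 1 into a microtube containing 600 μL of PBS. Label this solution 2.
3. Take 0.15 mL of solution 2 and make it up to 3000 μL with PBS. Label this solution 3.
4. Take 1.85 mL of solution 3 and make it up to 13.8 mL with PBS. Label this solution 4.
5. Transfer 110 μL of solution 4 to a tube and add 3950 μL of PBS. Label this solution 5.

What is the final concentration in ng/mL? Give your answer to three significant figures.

Step 1: 170 μL brought to 30.1 mL → factor 30100/170 = 177.06
Step 2: 45 μL + 600 μL = 645 μL total → factor 645/45 = 14.333
Step 3: 0.15 mL brought to 3000 μL → factor 3/0.15 = 20
Step 4: 1.85 mL brought to 13.8 mL → factor 13.8/1.85 = 7.4595
Step 5: 110 μL + 3950 μL = 4060 μL total → factor 4060/110 = 36.909
Overall dilution factor = 177.06 × 14.333 × 20 × 7.4595 × 36.909 = 1.3974 × 10^7
Final = 10.0 mg/mL / 1.3974 × 10^7 = 7.156 × 10^-7 mg/mL = 0.716 ng/mL

0.716 ng/mL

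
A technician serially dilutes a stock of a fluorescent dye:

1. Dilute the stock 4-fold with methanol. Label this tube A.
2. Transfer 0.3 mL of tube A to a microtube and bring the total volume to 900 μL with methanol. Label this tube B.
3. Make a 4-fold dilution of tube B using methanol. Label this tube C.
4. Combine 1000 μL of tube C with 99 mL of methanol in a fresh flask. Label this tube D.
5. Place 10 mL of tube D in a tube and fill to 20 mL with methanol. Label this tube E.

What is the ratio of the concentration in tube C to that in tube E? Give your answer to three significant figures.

200

Step 1: 4-fold → factor 4
Step 2: 0.3 mL brought to 900 μL → factor 0.9/0.3 = 3
Step 3: 4-fold → factor 4
Step 4: 1000 μL + 99 mL = 1 × 10^5 μL total → factor 1 × 10^5/1000 = 100
Step 5: 10 mL brought to 20 mL → factor 20/10 = 2
Dilution factor to tube C = 48; to tube E = 9600
[tube C]/[tube E] = (factor to tube E)/(factor to tube C) = 9600/48 = 200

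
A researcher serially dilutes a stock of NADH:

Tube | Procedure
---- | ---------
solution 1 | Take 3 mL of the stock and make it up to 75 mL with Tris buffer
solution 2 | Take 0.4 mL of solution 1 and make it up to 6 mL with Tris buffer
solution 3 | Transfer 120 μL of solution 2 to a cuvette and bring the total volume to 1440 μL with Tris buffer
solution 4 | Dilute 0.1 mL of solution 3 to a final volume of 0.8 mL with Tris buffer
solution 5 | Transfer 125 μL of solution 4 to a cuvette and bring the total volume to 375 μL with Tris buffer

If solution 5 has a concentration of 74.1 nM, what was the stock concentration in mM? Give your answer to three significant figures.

Step 1: 3 mL brought to 75 mL → factor 75/3 = 25
Step 2: 0.4 mL brought to 6 mL → factor 6/0.4 = 15
Step 3: 120 μL brought to 1440 μL → factor 1440/120 = 12
Step 4: 0.1 mL brought to 0.8 mL → factor 0.8/0.1 = 8
Step 5: 125 μL brought to 375 μL → factor 375/125 = 3
Overall dilution factor = 25 × 15 × 12 × 8 × 3 = 1.08 × 10^5
Stock = 74.1 nM × 1.08 × 10^5 = 8.003 × 10^6 nM = 8.00 mM

8.00 mM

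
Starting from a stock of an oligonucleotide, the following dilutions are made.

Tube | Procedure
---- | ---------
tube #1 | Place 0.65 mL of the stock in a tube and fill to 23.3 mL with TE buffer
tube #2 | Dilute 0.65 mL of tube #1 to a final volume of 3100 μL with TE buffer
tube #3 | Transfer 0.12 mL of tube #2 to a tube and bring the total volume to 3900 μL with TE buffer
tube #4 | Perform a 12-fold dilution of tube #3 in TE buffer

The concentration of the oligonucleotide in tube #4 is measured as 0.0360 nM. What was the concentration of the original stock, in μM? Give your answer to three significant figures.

Step 1: 0.65 mL brought to 23.3 mL → factor 23.3/0.65 = 35.846
Step 2: 0.65 mL brought to 3100 μL → factor 3.1/0.65 = 4.7692
Step 3: 0.12 mL brought to 3900 μL → factor 3.9/0.12 = 32.5
Step 4: 12-fold → factor 12
Overall dilution factor = 35.846 × 4.7692 × 32.5 × 12 = 66674
Stock = 0.0360 nM × 66674 = 2400 nM = 2.40 μM

2.40 μM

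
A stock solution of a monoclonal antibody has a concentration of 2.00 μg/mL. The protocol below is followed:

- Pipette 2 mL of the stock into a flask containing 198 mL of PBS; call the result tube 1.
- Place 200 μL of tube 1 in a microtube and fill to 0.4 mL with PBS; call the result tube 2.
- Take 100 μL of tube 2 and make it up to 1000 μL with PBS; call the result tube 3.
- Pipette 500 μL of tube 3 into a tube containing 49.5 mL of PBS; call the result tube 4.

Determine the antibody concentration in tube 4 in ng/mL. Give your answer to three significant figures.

0.0100 ng/mL

Step 1: 2 mL + 198 mL = 200 mL total → factor 200/2 = 100
Step 2: 200 μL brought to 0.4 mL → factor 400/200 = 2
Step 3: 100 μL brought to 1000 μL → factor 1000/100 = 10
Step 4: 500 μL + 49.5 mL = 50000 μL total → factor 50000/500 = 100
Overall dilution factor = 100 × 2 × 10 × 100 = 2 × 10^5
Final = 2.00 μg/mL / 2 × 10^5 = 1.000 × 10^-5 μg/mL = 0.0100 ng/mL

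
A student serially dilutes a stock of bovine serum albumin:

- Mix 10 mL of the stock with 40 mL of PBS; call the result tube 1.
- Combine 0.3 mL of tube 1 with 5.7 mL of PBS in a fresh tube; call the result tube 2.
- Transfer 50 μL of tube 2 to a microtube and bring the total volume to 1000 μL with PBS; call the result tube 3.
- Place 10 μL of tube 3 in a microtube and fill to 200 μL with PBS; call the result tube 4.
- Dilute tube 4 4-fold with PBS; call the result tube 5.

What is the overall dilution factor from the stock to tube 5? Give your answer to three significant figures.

1.60 × 10^5

Step 1: 10 mL + 40 mL = 50 mL total → factor 50/10 = 5
Step 2: 0.3 mL + 5.7 mL = 6 mL total → factor 6/0.3 = 20
Step 3: 50 μL brought to 1000 μL → factor 1000/50 = 20
Step 4: 10 μL brought to 200 μL → factor 200/10 = 20
Step 5: 4-fold → factor 4
Overall dilution factor = 5 × 20 × 20 × 20 × 4 = 1.6 × 10^5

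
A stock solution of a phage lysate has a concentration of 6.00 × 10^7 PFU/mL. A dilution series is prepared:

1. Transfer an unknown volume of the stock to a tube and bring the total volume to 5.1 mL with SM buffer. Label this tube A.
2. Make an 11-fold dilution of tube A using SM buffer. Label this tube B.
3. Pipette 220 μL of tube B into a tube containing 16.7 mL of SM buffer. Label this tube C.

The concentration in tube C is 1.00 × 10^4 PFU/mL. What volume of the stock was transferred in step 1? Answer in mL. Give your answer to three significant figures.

Step 1: v brought to 5.1 mL → factor = 5.1 mL/v
Step 2: 11-fold → factor 11
Step 3: 220 μL + 16.7 mL = 16920 μL total → factor 16920/220 = 76.909
Product of known-step factors = 846
Overall factor = 6.00 × 10^7 PFU/mL / (1.00 × 10^4 PFU/mL) = 6000
Step-1 factor = 6000 / 846 = 7.0922
v = 5.1 mL / 7.0922 = 0.719 mL

0.719 mL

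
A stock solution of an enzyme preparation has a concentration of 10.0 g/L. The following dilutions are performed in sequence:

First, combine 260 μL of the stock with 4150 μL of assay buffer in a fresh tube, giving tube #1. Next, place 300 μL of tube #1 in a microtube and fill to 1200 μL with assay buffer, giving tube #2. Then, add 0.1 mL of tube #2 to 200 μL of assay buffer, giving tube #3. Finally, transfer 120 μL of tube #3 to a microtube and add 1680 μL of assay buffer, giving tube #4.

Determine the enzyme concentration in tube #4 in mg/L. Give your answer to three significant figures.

3.28 mg/L

Step 1: 260 μL + 4150 μL = 4410 μL total → factor 4410/260 = 16.962
Step 2: 300 μL brought to 1200 μL → factor 1200/300 = 4
Step 3: 0.1 mL + 200 μL = 0.3 mL total → factor 0.3/0.1 = 3
Step 4: 120 μL + 1680 μL = 1800 μL total → factor 1800/120 = 15
Overall dilution factor = 16.962 × 4 × 3 × 15 = 3053.1
Final = 10.0 g/L / 3053.1 = 0.003275 g/L = 3.28 mg/L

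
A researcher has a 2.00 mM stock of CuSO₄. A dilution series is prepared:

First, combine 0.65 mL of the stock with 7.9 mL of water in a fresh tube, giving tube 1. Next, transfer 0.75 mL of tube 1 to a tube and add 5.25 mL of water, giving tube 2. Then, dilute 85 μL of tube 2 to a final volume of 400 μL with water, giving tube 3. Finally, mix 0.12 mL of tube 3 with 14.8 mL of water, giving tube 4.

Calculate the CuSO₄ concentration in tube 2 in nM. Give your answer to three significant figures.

Step 1: 0.65 mL + 7.9 mL = 8.55 mL total → factor 8.55/0.65 = 13.154
Step 2: 0.75 mL + 5.25 mL = 6 mL total → factor 6/0.75 = 8
Dilution factor through tube 2 = 13.154 × 8 = 105.23
[tube 2] = 2.00 mM / 105.23 = 0.01901 mM = 1.90 × 10^4 nM

1.90 × 10^4 nM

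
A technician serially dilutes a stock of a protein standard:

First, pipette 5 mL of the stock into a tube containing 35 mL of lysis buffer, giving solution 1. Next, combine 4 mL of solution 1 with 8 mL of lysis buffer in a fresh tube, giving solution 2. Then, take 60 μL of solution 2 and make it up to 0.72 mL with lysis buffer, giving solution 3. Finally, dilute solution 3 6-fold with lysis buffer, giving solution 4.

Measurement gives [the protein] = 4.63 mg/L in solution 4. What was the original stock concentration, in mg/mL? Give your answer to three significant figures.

8.00 mg/mL

Step 1: 5 mL + 35 mL = 40 mL total → factor 40/5 = 8
Step 2: 4 mL + 8 mL = 12 mL total → factor 12/4 = 3
Step 3: 60 μL brought to 0.72 mL → factor 720/60 = 12
Step 4: 6-fold → factor 6
Overall dilution factor = 8 × 3 × 12 × 6 = 1728
Stock = 4.63 mg/L × 1728 = 8001 mg/L = 8.00 mg/mL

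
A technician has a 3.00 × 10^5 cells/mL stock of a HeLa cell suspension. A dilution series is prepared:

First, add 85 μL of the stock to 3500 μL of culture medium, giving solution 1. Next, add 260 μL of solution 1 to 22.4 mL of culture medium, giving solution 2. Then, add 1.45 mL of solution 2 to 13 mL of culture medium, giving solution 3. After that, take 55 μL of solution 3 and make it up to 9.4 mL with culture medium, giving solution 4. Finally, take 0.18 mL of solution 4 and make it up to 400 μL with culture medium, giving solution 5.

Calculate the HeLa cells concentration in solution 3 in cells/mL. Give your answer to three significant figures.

Step 1: 85 μL + 3500 μL = 3585 μL total → factor 3585/85 = 42.176
Step 2: 260 μL + 22.4 mL = 22660 μL total → factor 22660/260 = 87.154
Step 3: 1.45 mL + 13 mL = 14.45 mL total → factor 14.45/1.45 = 9.9655
Dilution factor through solution 3 = 42.176 × 87.154 × 9.9655 = 36632
[solution 3] = 3.00 × 10^5 cells/mL / 36632 = 8.19 cells/mL

8.19 cells/mL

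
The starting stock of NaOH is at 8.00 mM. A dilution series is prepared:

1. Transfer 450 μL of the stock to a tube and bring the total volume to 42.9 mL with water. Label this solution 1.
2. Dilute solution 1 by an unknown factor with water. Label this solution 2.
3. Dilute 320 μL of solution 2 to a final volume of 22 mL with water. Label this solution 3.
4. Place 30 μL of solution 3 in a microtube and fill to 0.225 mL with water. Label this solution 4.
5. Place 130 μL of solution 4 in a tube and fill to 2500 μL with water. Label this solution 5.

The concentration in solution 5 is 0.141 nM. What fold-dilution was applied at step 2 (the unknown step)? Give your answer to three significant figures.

60.0-fold

Step 1: 450 μL brought to 42.9 mL → factor 42900/450 = 95.333
Step 2: unknown factor x
Step 3: 320 μL brought to 22 mL → factor 22000/320 = 68.75
Step 4: 30 μL brought to 0.225 mL → factor 225/30 = 7.5
Step 5: 130 μL brought to 2500 μL → factor 2500/130 = 19.231
Product of known-step factors = 9.4531 × 10^5
Overall factor = 8.00 mM / (0.141 nM) = 5.6738 × 10^7
x = 5.6738 × 10^7 / 9.4531 × 10^5 = 60.0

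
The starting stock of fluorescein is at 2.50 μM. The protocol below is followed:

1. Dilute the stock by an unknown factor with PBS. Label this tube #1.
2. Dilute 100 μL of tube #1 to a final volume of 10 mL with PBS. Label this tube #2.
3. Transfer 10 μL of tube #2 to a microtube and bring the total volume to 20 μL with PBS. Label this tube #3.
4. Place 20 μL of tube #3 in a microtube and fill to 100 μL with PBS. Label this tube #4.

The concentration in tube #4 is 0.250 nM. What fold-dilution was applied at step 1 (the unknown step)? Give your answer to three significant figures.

10.0-fold

Step 1: unknown factor x
Step 2: 100 μL brought to 10 mL → factor 10000/100 = 100
Step 3: 10 μL brought to 20 μL → factor 20/10 = 2
Step 4: 20 μL brought to 100 μL → factor 100/20 = 5
Product of known-step factors = 1000
Overall factor = 2.50 μM / (0.250 nM) = 10000
x = 10000 / 1000 = 10.0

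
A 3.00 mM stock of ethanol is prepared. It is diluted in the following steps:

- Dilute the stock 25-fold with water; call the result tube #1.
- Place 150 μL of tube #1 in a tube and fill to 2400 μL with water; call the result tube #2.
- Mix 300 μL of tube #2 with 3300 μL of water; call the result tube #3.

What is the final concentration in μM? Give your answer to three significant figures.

Step 1: 25-fold → factor 25
Step 2: 150 μL brought to 2400 μL → factor 2400/150 = 16
Step 3: 300 μL + 3300 μL = 3600 μL total → factor 3600/300 = 12
Overall dilution factor = 25 × 16 × 12 = 4800
Final = 3.00 mM / 4800 = 0.0006250 mM = 0.625 μM

0.625 μM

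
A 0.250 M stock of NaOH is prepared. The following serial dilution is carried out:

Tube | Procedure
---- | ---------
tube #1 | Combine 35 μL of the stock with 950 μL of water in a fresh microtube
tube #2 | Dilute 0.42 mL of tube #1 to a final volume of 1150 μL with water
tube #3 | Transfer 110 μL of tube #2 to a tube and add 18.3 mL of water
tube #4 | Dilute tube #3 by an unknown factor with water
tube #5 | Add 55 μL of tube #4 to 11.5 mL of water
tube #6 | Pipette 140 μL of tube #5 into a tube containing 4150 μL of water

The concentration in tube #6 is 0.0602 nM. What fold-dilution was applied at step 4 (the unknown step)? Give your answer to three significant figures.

50.0-fold

Step 1: 35 μL + 950 μL = 985 μL total → factor 985/35 = 28.143
Step 2: 0.42 mL brought to 1150 μL → factor 1.15/0.42 = 2.7381
Step 3: 110 μL + 18.3 mL = 18410 μL total → factor 18410/110 = 167.36
Step 4: unknown factor x
Step 5: 55 μL + 11.5 mL = 11555 μL total → factor 11555/55 = 210.09
Step 6: 140 μL + 4150 μL = 4290 μL total → factor 4290/140 = 30.643
Product of known-step factors = 8.3026 × 10^7
Overall factor = 0.250 M / (0.0602 nM) = 4.1528 × 10^9
x = 4.1528 × 10^9 / 8.3026 × 10^7 = 50.0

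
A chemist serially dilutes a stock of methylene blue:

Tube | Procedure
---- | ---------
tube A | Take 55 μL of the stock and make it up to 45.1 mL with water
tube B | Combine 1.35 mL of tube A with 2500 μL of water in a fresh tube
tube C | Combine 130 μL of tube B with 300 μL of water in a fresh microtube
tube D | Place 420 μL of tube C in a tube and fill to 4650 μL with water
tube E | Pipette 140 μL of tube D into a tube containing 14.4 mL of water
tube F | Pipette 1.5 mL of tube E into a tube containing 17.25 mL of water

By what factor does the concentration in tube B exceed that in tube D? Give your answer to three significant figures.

Step 1: 55 μL brought to 45.1 mL → factor 45100/55 = 820
Step 2: 1.35 mL + 2500 μL = 3.85 mL total → factor 3.85/1.35 = 2.8519
Step 3: 130 μL + 300 μL = 430 μL total → factor 430/130 = 3.3077
Step 4: 420 μL brought to 4650 μL → factor 4650/420 = 11.071
Dilution factor to tube B = 2338.5; to tube D = 85639
[tube B]/[tube D] = (factor to tube D)/(factor to tube B) = 85639/2338.5 = 36.6

36.6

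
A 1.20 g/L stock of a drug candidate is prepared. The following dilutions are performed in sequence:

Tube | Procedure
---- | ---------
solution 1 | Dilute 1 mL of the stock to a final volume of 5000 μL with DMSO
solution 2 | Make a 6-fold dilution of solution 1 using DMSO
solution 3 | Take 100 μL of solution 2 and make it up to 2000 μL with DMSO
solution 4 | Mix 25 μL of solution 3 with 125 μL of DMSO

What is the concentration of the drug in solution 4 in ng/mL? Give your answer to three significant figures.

Step 1: 1 mL brought to 5000 μL → factor 5/1 = 5
Step 2: 6-fold → factor 6
Step 3: 100 μL brought to 2000 μL → factor 2000/100 = 20
Step 4: 25 μL + 125 μL = 150 μL total → factor 150/25 = 6
Overall dilution factor = 5 × 6 × 20 × 6 = 3600
Final = 1.20 g/L / 3600 = 0.0003333 g/L = 333 ng/mL

333 ng/mL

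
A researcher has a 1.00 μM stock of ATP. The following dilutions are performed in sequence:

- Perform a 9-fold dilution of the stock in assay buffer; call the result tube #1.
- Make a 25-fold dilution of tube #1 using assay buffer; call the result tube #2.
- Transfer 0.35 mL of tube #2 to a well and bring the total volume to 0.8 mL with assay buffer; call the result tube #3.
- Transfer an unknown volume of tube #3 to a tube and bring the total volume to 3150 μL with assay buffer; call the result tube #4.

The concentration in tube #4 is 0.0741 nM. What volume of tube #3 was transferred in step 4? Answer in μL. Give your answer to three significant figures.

Step 1: 9-fold → factor 9
Step 2: 25-fold → factor 25
Step 3: 0.35 mL brought to 0.8 mL → factor 0.8/0.35 = 2.2857
Step 4: v brought to 3150 μL → factor = 3150 μL/v
Product of known-step factors = 514.29
Overall factor = 1.00 μM / (0.0741 nM) = 13495
Step-4 factor = 13495 / 514.29 = 26.241
v = 3150 μL / 26.241 = 120 μL

120 μL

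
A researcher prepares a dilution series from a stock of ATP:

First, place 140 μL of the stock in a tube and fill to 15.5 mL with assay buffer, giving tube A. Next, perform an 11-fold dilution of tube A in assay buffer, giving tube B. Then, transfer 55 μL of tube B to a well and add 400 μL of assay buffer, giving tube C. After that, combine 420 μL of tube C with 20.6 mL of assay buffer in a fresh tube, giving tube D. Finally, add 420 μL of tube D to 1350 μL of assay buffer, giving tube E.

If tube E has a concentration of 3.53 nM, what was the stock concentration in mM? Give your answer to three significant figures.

Step 1: 140 μL brought to 15.5 mL → factor 15500/140 = 110.71
Step 2: 11-fold → factor 11
Step 3: 55 μL + 400 μL = 455 μL total → factor 455/55 = 8.2727
Step 4: 420 μL + 20.6 mL = 21020 μL total → factor 21020/420 = 50.048
Step 5: 420 μL + 1350 μL = 1770 μL total → factor 1770/420 = 4.2143
Overall dilution factor = 110.71 × 11 × 8.2727 × 50.048 × 4.2143 = 2.125 × 10^6
Stock = 3.53 nM × 2.125 × 10^6 = 7.501 × 10^6 nM = 7.50 mM

7.50 mM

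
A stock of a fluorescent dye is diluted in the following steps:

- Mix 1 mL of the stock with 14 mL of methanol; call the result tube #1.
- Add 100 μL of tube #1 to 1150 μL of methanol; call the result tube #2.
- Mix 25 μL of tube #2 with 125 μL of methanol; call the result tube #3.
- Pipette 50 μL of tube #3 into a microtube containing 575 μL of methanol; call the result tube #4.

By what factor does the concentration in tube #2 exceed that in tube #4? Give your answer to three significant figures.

Step 1: 1 mL + 14 mL = 15 mL total → factor 15/1 = 15
Step 2: 100 μL + 1150 μL = 1250 μL total → factor 1250/100 = 12.5
Step 3: 25 μL + 125 μL = 150 μL total → factor 150/25 = 6
Step 4: 50 μL + 575 μL = 625 μL total → factor 625/50 = 12.5
Dilution factor to tube #2 = 187.5; to tube #4 = 14062
[tube #2]/[tube #4] = (factor to tube #4)/(factor to tube #2) = 14062/187.5 = 75.0

75.0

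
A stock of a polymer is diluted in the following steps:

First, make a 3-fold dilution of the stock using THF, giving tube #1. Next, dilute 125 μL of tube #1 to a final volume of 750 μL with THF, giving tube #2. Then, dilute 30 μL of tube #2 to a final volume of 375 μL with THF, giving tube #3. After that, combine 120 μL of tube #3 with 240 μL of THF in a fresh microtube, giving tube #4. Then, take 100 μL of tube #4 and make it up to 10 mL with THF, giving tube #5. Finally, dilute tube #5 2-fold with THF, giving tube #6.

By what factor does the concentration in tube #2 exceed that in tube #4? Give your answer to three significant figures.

37.5

Step 1: 3-fold → factor 3
Step 2: 125 μL brought to 750 μL → factor 750/125 = 6
Step 3: 30 μL brought to 375 μL → factor 375/30 = 12.5
Step 4: 120 μL + 240 μL = 360 μL total → factor 360/120 = 3
Dilution factor to tube #2 = 18; to tube #4 = 675
[tube #2]/[tube #4] = (factor to tube #4)/(factor to tube #2) = 675/18 = 37.5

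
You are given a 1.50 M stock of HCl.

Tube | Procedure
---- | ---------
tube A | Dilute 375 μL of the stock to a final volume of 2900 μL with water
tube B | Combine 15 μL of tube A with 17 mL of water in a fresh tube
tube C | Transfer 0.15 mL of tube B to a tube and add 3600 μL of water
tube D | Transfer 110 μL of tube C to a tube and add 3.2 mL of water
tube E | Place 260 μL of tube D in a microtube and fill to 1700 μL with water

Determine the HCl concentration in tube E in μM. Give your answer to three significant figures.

0.0348 μM

Step 1: 375 μL brought to 2900 μL → factor 2900/375 = 7.7333
Step 2: 15 μL + 17 mL = 17015 μL total → factor 17015/15 = 1134.3
Step 3: 0.15 mL + 3600 μL = 3.75 mL total → factor 3.75/0.15 = 25
Step 4: 110 μL + 3.2 mL = 3310 μL total → factor 3310/110 = 30.091
Step 5: 260 μL brought to 1700 μL → factor 1700/260 = 6.5385
Overall dilution factor = 7.7333 × 1134.3 × 25 × 30.091 × 6.5385 = 4.3148 × 10^7
Final = 1.50 M / 4.3148 × 10^7 = 3.476 × 10^-8 M = 0.0348 μM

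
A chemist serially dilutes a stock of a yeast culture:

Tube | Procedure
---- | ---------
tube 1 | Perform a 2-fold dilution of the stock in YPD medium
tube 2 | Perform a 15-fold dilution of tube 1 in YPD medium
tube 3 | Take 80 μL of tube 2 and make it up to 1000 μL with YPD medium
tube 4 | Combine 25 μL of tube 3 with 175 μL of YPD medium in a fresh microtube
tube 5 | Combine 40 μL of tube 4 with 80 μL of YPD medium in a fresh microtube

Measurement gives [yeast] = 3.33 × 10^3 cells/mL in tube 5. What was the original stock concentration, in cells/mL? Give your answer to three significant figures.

3.00 × 10^7 cells/mL

Step 1: 2-fold → factor 2
Step 2: 15-fold → factor 15
Step 3: 80 μL brought to 1000 μL → factor 1000/80 = 12.5
Step 4: 25 μL + 175 μL = 200 μL total → factor 200/25 = 8
Step 5: 40 μL + 80 μL = 120 μL total → factor 120/40 = 3
Overall dilution factor = 2 × 15 × 12.5 × 8 × 3 = 9000
Stock = 3.33 × 10^3 cells/mL × 9000 = 3.00 × 10^7 cells/mL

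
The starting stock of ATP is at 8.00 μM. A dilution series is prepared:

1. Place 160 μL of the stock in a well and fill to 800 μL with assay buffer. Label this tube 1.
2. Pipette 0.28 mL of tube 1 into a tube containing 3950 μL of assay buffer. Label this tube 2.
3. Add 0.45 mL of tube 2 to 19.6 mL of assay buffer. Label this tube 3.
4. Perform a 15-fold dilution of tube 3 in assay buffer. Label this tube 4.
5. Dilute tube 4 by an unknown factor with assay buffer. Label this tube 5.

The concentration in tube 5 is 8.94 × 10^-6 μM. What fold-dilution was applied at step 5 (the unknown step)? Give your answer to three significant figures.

17.7-fold

Step 1: 160 μL brought to 800 μL → factor 800/160 = 5
Step 2: 0.28 mL + 3950 μL = 4.23 mL total → factor 4.23/0.28 = 15.107
Step 3: 0.45 mL + 19.6 mL = 20.05 mL total → factor 20.05/0.45 = 44.556
Step 4: 15-fold → factor 15
Step 5: unknown factor x
Product of known-step factors = 50483
Overall factor = 8.00 μM / (8.94 × 10^-6 μM) = 8.9485 × 10^5
x = 8.9485 × 10^5 / 50483 = 17.7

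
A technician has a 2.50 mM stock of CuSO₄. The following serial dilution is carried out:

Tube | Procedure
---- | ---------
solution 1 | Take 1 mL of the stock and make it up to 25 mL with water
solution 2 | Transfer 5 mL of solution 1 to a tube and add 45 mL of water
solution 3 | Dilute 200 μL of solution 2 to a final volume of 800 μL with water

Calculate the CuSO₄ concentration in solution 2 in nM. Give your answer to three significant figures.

1.00 × 10^4 nM

Step 1: 1 mL brought to 25 mL → factor 25/1 = 25
Step 2: 5 mL + 45 mL = 50 mL total → factor 50/5 = 10
Dilution factor through solution 2 = 25 × 10 = 250
[solution 2] = 2.50 mM / 250 = 0.01000 mM = 1.00 × 10^4 nM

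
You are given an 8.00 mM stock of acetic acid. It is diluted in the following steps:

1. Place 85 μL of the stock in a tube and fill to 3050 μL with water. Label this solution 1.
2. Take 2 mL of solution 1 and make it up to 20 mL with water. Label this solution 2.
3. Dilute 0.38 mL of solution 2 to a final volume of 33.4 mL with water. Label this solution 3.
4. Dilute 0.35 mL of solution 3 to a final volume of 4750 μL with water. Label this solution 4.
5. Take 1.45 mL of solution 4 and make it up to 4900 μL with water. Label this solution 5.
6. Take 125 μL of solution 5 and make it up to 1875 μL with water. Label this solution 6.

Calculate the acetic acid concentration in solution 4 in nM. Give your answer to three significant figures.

Step 1: 85 μL brought to 3050 μL → factor 3050/85 = 35.882
Step 2: 2 mL brought to 20 mL → factor 20/2 = 10
Step 3: 0.38 mL brought to 33.4 mL → factor 33.4/0.38 = 87.895
Step 4: 0.35 mL brought to 4750 μL → factor 4.75/0.35 = 13.571
Dilution factor through solution 4 = 35.882 × 10 × 87.895 × 13.571 = 4.2803 × 10^5
[solution 4] = 8.00 mM / 4.2803 × 10^5 = 1.869 × 10^-5 mM = 18.7 nM

18.7 nM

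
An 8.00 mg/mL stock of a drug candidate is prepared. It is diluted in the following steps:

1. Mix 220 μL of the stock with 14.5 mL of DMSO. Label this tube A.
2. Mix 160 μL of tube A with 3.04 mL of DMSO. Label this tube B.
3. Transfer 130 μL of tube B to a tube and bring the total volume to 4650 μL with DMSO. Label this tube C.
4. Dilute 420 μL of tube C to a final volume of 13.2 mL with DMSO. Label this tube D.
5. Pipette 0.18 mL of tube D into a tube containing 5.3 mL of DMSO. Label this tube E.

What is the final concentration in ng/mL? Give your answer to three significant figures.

0.175 ng/mL

Step 1: 220 μL + 14.5 mL = 14720 μL total → factor 14720/220 = 66.909
Step 2: 160 μL + 3.04 mL = 3200 μL total → factor 3200/160 = 20
Step 3: 130 μL brought to 4650 μL → factor 4650/130 = 35.769
Step 4: 420 μL brought to 13.2 mL → factor 13200/420 = 31.429
Step 5: 0.18 mL + 5.3 mL = 5.48 mL total → factor 5.48/0.18 = 30.444
Overall dilution factor = 66.909 × 20 × 35.769 × 31.429 × 30.444 = 4.5799 × 10^7
Final = 8.00 mg/mL / 4.5799 × 10^7 = 1.747 × 10^-7 mg/mL = 0.175 ng/mL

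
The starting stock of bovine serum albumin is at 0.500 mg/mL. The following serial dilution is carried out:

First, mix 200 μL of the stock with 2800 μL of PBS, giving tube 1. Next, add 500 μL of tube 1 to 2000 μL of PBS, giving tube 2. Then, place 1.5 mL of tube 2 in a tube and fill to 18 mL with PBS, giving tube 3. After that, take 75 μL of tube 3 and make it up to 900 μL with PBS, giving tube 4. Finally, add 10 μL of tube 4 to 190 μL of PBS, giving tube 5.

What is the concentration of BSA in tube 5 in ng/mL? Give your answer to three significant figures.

2.31 ng/mL

Step 1: 200 μL + 2800 μL = 3000 μL total → factor 3000/200 = 15
Step 2: 500 μL + 2000 μL = 2500 μL total → factor 2500/500 = 5
Step 3: 1.5 mL brought to 18 mL → factor 18/1.5 = 12
Step 4: 75 μL brought to 900 μL → factor 900/75 = 12
Step 5: 10 μL + 190 μL = 200 μL total → factor 200/10 = 20
Dilution factor through tube 5 = 15 × 5 × 12 × 12 × 20 = 2.16 × 10^5
[tube 5] = 0.500 mg/mL / 2.16 × 10^5 = 2.315 × 10^-6 mg/mL = 2.31 ng/mL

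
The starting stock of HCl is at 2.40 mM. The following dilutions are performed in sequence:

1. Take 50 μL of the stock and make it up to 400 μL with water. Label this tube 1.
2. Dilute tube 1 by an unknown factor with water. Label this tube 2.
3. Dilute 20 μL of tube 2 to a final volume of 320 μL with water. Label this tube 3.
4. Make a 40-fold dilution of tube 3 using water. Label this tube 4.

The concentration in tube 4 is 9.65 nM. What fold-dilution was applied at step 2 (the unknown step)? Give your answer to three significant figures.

48.6-fold

Step 1: 50 μL brought to 400 μL → factor 400/50 = 8
Step 2: unknown factor x
Step 3: 20 μL brought to 320 μL → factor 320/20 = 16
Step 4: 40-fold → factor 40
Product of known-step factors = 5120
Overall factor = 2.40 mM / (9.65 nM) = 2.487 × 10^5
x = 2.487 × 10^5 / 5120 = 48.6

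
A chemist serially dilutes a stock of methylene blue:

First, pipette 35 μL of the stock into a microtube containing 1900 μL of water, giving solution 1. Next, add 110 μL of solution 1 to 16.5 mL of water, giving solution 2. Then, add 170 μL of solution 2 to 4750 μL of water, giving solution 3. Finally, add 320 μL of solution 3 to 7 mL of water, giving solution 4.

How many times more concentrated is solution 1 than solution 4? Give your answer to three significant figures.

Step 1: 35 μL + 1900 μL = 1935 μL total → factor 1935/35 = 55.286
Step 2: 110 μL + 16.5 mL = 16610 μL total → factor 16610/110 = 151
Step 3: 170 μL + 4750 μL = 4920 μL total → factor 4920/170 = 28.941
Step 4: 320 μL + 7 mL = 7320 μL total → factor 7320/320 = 22.875
Dilution factor to solution 1 = 55.286; to solution 4 = 5.5267 × 10^6
[solution 1]/[solution 4] = (factor to solution 4)/(factor to solution 1) = 5.5267 × 10^6/55.286 = 1.00 × 10^5

1.00 × 10^5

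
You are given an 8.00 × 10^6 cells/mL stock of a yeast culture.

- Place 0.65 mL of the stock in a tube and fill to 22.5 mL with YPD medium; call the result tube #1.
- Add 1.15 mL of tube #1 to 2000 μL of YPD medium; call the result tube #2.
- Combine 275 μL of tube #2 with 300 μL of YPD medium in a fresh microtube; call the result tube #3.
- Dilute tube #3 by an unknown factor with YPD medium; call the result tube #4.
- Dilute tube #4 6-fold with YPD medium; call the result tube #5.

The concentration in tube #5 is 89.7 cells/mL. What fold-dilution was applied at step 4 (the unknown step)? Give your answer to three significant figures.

75.0-fold

Step 1: 0.65 mL brought to 22.5 mL → factor 22.5/0.65 = 34.615
Step 2: 1.15 mL + 2000 μL = 3.15 mL total → factor 3.15/1.15 = 2.7391
Step 3: 275 μL + 300 μL = 575 μL total → factor 575/275 = 2.0909
Step 4: unknown factor x
Step 5: 6-fold → factor 6
Product of known-step factors = 1189.5
Overall factor = 8.00 × 10^6 cells/mL / (89.7 cells/mL) = 89186
x = 89186 / 1189.5 = 75.0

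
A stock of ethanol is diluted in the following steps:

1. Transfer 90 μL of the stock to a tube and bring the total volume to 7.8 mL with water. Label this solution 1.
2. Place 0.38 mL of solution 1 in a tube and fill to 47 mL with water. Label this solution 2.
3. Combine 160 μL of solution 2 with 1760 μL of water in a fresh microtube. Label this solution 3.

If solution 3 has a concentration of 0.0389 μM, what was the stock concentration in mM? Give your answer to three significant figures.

5.00 mM

Step 1: 90 μL brought to 7.8 mL → factor 7800/90 = 86.667
Step 2: 0.38 mL brought to 47 mL → factor 47/0.38 = 123.68
Step 3: 160 μL + 1760 μL = 1920 μL total → factor 1920/160 = 12
Overall dilution factor = 86.667 × 123.68 × 12 = 1.2863 × 10^5
Stock = 0.0389 μM × 1.2863 × 10^5 = 5004 μM = 5.00 mM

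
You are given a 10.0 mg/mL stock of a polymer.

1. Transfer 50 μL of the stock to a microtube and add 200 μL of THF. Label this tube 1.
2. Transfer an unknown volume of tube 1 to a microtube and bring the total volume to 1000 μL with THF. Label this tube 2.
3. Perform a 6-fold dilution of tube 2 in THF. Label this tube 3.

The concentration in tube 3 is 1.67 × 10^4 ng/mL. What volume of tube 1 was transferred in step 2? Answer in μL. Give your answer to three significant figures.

Step 1: 50 μL + 200 μL = 250 μL total → factor 250/50 = 5
Step 2: v brought to 1000 μL → factor = 1000 μL/v
Step 3: 6-fold → factor 6
Product of known-step factors = 30
Overall factor = 10.0 mg/mL / (1.67 × 10^4 ng/mL) = 598.8
Step-2 factor = 598.8 / 30 = 19.96
v = 1000 μL / 19.96 = 50.1 μL

50.1 μL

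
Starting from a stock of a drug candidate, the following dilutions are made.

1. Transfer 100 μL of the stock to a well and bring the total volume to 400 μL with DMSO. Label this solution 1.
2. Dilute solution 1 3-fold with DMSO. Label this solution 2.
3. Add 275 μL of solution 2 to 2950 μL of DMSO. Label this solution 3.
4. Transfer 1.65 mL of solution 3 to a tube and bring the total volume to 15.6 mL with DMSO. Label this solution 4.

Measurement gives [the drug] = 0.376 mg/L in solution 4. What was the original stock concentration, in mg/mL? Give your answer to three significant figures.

0.500 mg/mL

Step 1: 100 μL brought to 400 μL → factor 400/100 = 4
Step 2: 3-fold → factor 3
Step 3: 275 μL + 2950 μL = 3225 μL total → factor 3225/275 = 11.727
Step 4: 1.65 mL brought to 15.6 mL → factor 15.6/1.65 = 9.4545
Overall dilution factor = 4 × 3 × 11.727 × 9.4545 = 1330.5
Stock = 0.376 mg/L × 1330.5 = 500.3 mg/L = 0.500 mg/mL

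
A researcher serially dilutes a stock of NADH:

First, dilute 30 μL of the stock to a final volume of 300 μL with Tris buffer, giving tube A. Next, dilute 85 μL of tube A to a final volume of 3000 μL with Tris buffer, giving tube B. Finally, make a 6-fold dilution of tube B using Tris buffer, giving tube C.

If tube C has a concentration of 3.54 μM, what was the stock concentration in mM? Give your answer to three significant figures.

Step 1: 30 μL brought to 300 μL → factor 300/30 = 10
Step 2: 85 μL brought to 3000 μL → factor 3000/85 = 35.294
Step 3: 6-fold → factor 6
Overall dilution factor = 10 × 35.294 × 6 = 2117.6
Stock = 3.54 μM × 2117.6 = 7496 μM = 7.50 mM

7.50 mM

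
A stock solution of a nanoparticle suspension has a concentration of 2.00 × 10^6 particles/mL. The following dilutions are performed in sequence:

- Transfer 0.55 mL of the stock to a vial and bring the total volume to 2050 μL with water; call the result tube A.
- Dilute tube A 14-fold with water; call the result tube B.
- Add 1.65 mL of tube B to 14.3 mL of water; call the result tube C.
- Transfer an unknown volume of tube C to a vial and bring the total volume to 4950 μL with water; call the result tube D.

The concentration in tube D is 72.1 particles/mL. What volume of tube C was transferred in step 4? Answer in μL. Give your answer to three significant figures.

90.0 μL

Step 1: 0.55 mL brought to 2050 μL → factor 2.05/0.55 = 3.7273
Step 2: 14-fold → factor 14
Step 3: 1.65 mL + 14.3 mL = 15.95 mL total → factor 15.95/1.65 = 9.6667
Step 4: v brought to 4950 μL → factor = 4950 μL/v
Product of known-step factors = 504.42
Overall factor = 2.00 × 10^6 particles/mL / (72.1 particles/mL) = 27739
Step-4 factor = 27739 / 504.42 = 54.992
v = 4950 μL / 54.992 = 90.0 μL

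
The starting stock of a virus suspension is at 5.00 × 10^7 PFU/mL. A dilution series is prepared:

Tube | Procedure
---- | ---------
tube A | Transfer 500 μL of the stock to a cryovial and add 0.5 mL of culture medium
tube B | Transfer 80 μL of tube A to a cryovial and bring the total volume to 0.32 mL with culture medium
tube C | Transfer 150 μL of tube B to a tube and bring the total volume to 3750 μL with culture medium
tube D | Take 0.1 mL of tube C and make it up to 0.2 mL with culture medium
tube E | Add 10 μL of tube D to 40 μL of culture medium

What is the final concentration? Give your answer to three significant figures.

Step 1: 500 μL + 0.5 mL = 1000 μL total → factor 1000/500 = 2
Step 2: 80 μL brought to 0.32 mL → factor 320/80 = 4
Step 3: 150 μL brought to 3750 μL → factor 3750/150 = 25
Step 4: 0.1 mL brought to 0.2 mL → factor 0.2/0.1 = 2
Step 5: 10 μL + 40 μL = 50 μL total → factor 50/10 = 5
Overall dilution factor = 2 × 4 × 25 × 2 × 5 = 2000
Final = 5.00 × 10^7 PFU/mL / 2000 = 2.50 × 10^4 PFU/mL

2.50 × 10^4 PFU/mL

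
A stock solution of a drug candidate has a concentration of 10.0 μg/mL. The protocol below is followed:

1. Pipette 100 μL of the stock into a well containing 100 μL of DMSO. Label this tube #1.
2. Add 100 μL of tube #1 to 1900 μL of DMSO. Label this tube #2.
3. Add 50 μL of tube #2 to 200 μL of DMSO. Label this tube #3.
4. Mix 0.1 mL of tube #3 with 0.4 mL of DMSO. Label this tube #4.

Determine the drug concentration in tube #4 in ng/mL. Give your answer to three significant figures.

10.0 ng/mL

Step 1: 100 μL + 100 μL = 200 μL total → factor 200/100 = 2
Step 2: 100 μL + 1900 μL = 2000 μL total → factor 2000/100 = 20
Step 3: 50 μL + 200 μL = 250 μL total → factor 250/50 = 5
Step 4: 0.1 mL + 0.4 mL = 0.5 mL total → factor 0.5/0.1 = 5
Overall dilution factor = 2 × 20 × 5 × 5 = 1000
Final = 10.0 μg/mL / 1000 = 0.01000 μg/mL = 10.0 ng/mL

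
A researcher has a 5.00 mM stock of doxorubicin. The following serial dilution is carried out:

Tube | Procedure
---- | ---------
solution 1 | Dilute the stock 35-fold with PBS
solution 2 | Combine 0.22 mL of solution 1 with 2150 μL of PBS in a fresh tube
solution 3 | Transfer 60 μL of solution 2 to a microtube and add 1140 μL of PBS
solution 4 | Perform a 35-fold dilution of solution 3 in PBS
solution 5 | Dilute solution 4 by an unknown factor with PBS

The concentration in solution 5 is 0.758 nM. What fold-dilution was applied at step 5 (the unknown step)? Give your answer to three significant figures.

25.0-fold

Step 1: 35-fold → factor 35
Step 2: 0.22 mL + 2150 μL = 2.37 mL total → factor 2.37/0.22 = 10.773
Step 3: 60 μL + 1140 μL = 1200 μL total → factor 1200/60 = 20
Step 4: 35-fold → factor 35
Step 5: unknown factor x
Product of known-step factors = 2.6393 × 10^5
Overall factor = 5.00 mM / (0.758 nM) = 6.5963 × 10^6
x = 6.5963 × 10^6 / 2.6393 × 10^5 = 25.0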